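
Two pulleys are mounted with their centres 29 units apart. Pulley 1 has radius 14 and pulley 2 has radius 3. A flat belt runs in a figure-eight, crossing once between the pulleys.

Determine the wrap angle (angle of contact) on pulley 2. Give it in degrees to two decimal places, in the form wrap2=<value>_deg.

crossed belt: β = asin((r1+r2)/C) = asin(17/29) = 35.8883°
wrap1 = wrap2 = π + 2β = 251.7766°

wrap2=251.78_deg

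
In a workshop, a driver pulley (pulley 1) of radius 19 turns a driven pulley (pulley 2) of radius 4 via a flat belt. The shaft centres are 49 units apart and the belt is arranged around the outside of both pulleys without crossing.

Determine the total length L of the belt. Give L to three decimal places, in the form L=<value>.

open belt: β = asin((r2−r1)/C) = asin(-15/49) = -17.8257°
wrap1 = π − 2β = 215.6514°
wrap2 = π + 2β = 144.3486°
tangent length = C·cosβ = 46.6476
L = r1·wrap1 + r2·wrap2 + 2·C·cosβ = 19·3.7638 + 4·2.5194 + 2·46.6476 = 174.8854

L=174.885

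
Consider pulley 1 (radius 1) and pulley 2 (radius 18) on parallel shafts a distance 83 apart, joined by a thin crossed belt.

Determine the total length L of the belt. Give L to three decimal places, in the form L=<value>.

crossed belt: β = asin((r1+r2)/C) = asin(19/83) = 13.2332°
wrap1 = wrap2 = π + 2β = 206.4665°
tangent length = C·cosβ = 80.7960
L = (r1+r2)·wrap + 2·C·cosβ = 19·3.6035 + 2·80.7960 = 230.0590

L=230.059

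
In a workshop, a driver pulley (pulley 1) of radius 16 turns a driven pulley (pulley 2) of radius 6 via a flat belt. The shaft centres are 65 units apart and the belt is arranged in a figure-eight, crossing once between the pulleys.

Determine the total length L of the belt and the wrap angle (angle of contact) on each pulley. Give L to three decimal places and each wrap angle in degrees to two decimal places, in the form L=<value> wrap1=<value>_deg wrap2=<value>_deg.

crossed belt: β = asin((r1+r2)/C) = asin(22/65) = 19.7832°
wrap1 = wrap2 = π + 2β = 219.5663°
tangent length = C·cosβ = 61.1637
L = (r1+r2)·wrap + 2·C·cosβ = 22·3.8322 + 2·61.1637 = 206.6349

L=206.635 wrap1=219.57_deg wrap2=219.57_deg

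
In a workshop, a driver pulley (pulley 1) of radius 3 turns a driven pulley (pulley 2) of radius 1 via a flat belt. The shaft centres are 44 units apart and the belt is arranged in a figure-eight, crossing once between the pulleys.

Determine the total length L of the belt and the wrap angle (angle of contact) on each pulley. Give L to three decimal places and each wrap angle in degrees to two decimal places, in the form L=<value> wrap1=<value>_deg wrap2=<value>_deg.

L=100.930 wrap1=190.43_deg wrap2=190.43_deg

crossed belt: β = asin((r1+r2)/C) = asin(4/44) = 5.2159°
wrap1 = wrap2 = π + 2β = 190.4318°
tangent length = C·cosβ = 43.8178
L = (r1+r2)·wrap + 2·C·cosβ = 4·3.3237 + 2·43.8178 = 100.9303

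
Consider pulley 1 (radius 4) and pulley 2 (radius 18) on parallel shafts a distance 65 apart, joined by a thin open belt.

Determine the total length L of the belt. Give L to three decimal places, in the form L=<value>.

open belt: β = asin((r2−r1)/C) = asin(14/65) = 12.4381°
wrap1 = π − 2β = 155.1238°
wrap2 = π + 2β = 204.8762°
tangent length = C·cosβ = 63.4744
L = r1·wrap1 + r2·wrap2 + 2·C·cosβ = 4·2.7074 + 18·3.5758 + 2·63.4744 = 202.1422

L=202.142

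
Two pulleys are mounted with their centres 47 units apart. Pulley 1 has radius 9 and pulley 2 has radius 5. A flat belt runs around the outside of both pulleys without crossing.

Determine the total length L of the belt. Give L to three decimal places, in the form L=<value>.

L=138.323

open belt: β = asin((r2−r1)/C) = asin(-4/47) = -4.8821°
wrap1 = π − 2β = 189.7643°
wrap2 = π + 2β = 170.2357°
tangent length = C·cosβ = 46.8295
L = r1·wrap1 + r2·wrap2 + 2·C·cosβ = 9·3.3120 + 5·2.9712 + 2·46.8295 = 138.3229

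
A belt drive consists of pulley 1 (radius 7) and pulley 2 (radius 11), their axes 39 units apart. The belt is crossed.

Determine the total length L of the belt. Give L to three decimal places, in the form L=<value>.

L=143.014

crossed belt: β = asin((r1+r2)/C) = asin(18/39) = 27.4864°
wrap1 = wrap2 = π + 2β = 234.9729°
tangent length = C·cosβ = 34.5977
L = (r1+r2)·wrap + 2·C·cosβ = 18·4.1010 + 2·34.5977 = 143.0143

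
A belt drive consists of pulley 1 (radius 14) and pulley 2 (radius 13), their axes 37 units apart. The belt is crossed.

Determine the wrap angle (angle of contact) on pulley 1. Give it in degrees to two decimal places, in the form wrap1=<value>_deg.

crossed belt: β = asin((r1+r2)/C) = asin(27/37) = 46.8637°
wrap1 = wrap2 = π + 2β = 273.7275°

wrap1=273.73_deg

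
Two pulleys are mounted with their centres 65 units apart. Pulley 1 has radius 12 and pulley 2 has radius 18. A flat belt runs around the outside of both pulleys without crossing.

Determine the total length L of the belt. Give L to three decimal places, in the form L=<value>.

L=224.802

open belt: β = asin((r2−r1)/C) = asin(6/65) = 5.2964°
wrap1 = π − 2β = 169.4072°
wrap2 = π + 2β = 190.5928°
tangent length = C·cosβ = 64.7225
L = r1·wrap1 + r2·wrap2 + 2·C·cosβ = 12·2.9567 + 18·3.3265 + 2·64.7225 = 224.8020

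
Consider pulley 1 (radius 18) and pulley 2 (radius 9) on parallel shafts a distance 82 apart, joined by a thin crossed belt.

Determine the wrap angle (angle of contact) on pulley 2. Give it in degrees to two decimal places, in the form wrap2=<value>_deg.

wrap2=218.45_deg

crossed belt: β = asin((r1+r2)/C) = asin(27/82) = 19.2244°
wrap1 = wrap2 = π + 2β = 218.4487°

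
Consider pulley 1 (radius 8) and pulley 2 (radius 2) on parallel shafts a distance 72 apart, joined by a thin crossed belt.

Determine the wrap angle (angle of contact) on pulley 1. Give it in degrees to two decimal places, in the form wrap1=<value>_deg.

crossed belt: β = asin((r1+r2)/C) = asin(10/72) = 7.9836°
wrap1 = wrap2 = π + 2β = 195.9671°

wrap1=195.97_deg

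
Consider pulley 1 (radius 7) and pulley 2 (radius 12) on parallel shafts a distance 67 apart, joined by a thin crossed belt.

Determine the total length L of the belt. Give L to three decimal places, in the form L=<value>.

L=199.115

crossed belt: β = asin((r1+r2)/C) = asin(19/67) = 16.4741°
wrap1 = wrap2 = π + 2β = 212.9482°
tangent length = C·cosβ = 64.2495
L = (r1+r2)·wrap + 2·C·cosβ = 19·3.7166 + 2·64.2495 = 199.1153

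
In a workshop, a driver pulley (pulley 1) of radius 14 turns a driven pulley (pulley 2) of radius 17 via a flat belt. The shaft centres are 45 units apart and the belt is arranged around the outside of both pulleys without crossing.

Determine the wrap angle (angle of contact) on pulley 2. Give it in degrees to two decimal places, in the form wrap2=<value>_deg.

wrap2=187.65_deg

open belt: β = asin((r2−r1)/C) = asin(3/45) = 3.8226°
wrap1 = π − 2β = 172.3549°
wrap2 = π + 2β = 187.6451°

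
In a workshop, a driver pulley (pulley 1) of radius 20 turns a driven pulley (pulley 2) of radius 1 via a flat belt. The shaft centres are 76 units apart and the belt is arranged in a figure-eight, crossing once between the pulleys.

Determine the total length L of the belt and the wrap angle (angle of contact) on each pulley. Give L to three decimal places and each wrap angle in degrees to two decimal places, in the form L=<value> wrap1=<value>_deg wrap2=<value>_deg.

L=223.814 wrap1=212.08_deg wrap2=212.08_deg

crossed belt: β = asin((r1+r2)/C) = asin(21/76) = 16.0404°
wrap1 = wrap2 = π + 2β = 212.0809°
tangent length = C·cosβ = 73.0411
L = (r1+r2)·wrap + 2·C·cosβ = 21·3.7015 + 2·73.0411 = 223.8139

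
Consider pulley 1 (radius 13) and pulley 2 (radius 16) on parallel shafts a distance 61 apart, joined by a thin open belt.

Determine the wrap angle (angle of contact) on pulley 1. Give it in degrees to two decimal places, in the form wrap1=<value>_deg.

wrap1=174.36_deg

open belt: β = asin((r2−r1)/C) = asin(3/61) = 2.8190°
wrap1 = π − 2β = 174.3621°
wrap2 = π + 2β = 185.6379°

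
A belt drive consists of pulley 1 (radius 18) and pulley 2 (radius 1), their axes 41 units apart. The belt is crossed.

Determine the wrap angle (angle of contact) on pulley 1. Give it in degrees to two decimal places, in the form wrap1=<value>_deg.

wrap1=235.22_deg

crossed belt: β = asin((r1+r2)/C) = asin(19/41) = 27.6077°
wrap1 = wrap2 = π + 2β = 235.2153°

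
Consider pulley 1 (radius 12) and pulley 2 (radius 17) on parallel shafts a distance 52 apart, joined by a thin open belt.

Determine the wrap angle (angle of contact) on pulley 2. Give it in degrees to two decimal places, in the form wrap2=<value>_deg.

open belt: β = asin((r2−r1)/C) = asin(5/52) = 5.5177°
wrap1 = π − 2β = 168.9645°
wrap2 = π + 2β = 191.0355°

wrap2=191.04_deg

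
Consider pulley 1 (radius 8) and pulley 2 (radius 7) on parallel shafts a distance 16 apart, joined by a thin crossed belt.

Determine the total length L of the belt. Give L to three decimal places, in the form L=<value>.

L=94.721

crossed belt: β = asin((r1+r2)/C) = asin(15/16) = 69.6359°
wrap1 = wrap2 = π + 2β = 319.2717°
tangent length = C·cosβ = 5.5678
L = (r1+r2)·wrap + 2·C·cosβ = 15·5.5723 + 2·5.5678 = 94.7207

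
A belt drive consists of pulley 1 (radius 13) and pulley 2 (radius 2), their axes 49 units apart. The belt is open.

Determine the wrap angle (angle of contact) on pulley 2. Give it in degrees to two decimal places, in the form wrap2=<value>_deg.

wrap2=154.05_deg

open belt: β = asin((r2−r1)/C) = asin(-11/49) = -12.9729°
wrap1 = π − 2β = 205.9458°
wrap2 = π + 2β = 154.0542°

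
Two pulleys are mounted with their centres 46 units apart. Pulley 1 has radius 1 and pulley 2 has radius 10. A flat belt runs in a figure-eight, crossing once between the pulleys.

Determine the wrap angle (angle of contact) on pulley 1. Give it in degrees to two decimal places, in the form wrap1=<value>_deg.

crossed belt: β = asin((r1+r2)/C) = asin(11/46) = 13.8352°
wrap1 = wrap2 = π + 2β = 207.6704°

wrap1=207.67_deg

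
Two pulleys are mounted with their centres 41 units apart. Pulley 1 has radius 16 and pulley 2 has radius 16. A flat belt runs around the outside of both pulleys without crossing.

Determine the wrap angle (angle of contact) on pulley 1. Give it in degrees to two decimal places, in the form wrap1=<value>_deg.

open belt: β = asin((r2−r1)/C) = asin(0/41) = 0.0000°
wrap1 = π − 2β = 180.0000°
wrap2 = π + 2β = 180.0000°

wrap1=180.00_deg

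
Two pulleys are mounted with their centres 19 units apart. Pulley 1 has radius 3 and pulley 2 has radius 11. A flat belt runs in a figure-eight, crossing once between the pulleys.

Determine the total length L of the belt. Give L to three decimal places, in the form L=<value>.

crossed belt: β = asin((r1+r2)/C) = asin(14/19) = 47.4631°
wrap1 = wrap2 = π + 2β = 274.9262°
tangent length = C·cosβ = 12.8452
L = (r1+r2)·wrap + 2·C·cosβ = 14·4.7984 + 2·12.8452 = 92.8676

L=92.868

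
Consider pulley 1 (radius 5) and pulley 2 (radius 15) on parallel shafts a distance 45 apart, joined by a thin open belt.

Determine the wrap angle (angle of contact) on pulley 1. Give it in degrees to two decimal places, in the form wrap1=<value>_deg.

wrap1=154.32_deg

open belt: β = asin((r2−r1)/C) = asin(10/45) = 12.8396°
wrap1 = π − 2β = 154.3208°
wrap2 = π + 2β = 205.6792°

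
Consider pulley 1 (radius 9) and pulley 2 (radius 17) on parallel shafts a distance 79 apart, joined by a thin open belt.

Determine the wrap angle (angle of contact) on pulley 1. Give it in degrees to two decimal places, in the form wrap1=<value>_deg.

open belt: β = asin((r2−r1)/C) = asin(8/79) = 5.8121°
wrap1 = π − 2β = 168.3759°
wrap2 = π + 2β = 191.6241°

wrap1=168.38_deg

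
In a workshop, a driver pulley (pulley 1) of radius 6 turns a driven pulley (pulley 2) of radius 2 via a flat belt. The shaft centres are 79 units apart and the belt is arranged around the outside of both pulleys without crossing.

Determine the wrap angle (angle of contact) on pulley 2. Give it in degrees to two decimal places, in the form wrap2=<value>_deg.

open belt: β = asin((r2−r1)/C) = asin(-4/79) = -2.9023°
wrap1 = π − 2β = 185.8046°
wrap2 = π + 2β = 174.1954°

wrap2=174.20_deg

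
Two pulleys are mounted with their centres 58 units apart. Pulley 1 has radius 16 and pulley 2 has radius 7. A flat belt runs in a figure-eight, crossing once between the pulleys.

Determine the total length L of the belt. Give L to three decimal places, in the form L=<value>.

L=197.503

crossed belt: β = asin((r1+r2)/C) = asin(23/58) = 23.3628°
wrap1 = wrap2 = π + 2β = 226.7256°
tangent length = C·cosβ = 53.2447
L = (r1+r2)·wrap + 2·C·cosβ = 23·3.9571 + 2·53.2447 = 197.5029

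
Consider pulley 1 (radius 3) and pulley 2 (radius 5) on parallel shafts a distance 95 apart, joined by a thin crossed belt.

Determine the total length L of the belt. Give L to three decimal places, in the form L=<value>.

crossed belt: β = asin((r1+r2)/C) = asin(8/95) = 4.8306°
wrap1 = wrap2 = π + 2β = 189.6613°
tangent length = C·cosβ = 94.6626
L = (r1+r2)·wrap + 2·C·cosβ = 8·3.3102 + 2·94.6626 = 215.8068

L=215.807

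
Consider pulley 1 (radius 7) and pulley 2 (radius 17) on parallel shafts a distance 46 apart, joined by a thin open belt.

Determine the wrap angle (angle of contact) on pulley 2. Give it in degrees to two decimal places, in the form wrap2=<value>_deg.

open belt: β = asin((r2−r1)/C) = asin(10/46) = 12.5559°
wrap1 = π − 2β = 154.8883°
wrap2 = π + 2β = 205.1117°

wrap2=205.11_deg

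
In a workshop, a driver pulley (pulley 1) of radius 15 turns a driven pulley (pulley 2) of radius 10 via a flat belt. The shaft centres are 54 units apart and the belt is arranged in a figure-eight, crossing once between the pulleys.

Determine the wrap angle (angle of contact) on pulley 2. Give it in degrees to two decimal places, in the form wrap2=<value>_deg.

wrap2=235.16_deg

crossed belt: β = asin((r1+r2)/C) = asin(25/54) = 27.5785°
wrap1 = wrap2 = π + 2β = 235.1569°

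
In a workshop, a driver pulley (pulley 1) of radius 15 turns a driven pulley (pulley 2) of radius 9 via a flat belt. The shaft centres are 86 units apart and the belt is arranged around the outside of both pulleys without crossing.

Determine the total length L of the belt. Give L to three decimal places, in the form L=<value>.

L=247.817

open belt: β = asin((r2−r1)/C) = asin(-6/86) = -4.0006°
wrap1 = π − 2β = 188.0013°
wrap2 = π + 2β = 171.9987°
tangent length = C·cosβ = 85.7904
L = r1·wrap1 + r2·wrap2 + 2·C·cosβ = 15·3.2812 + 9·3.0019 + 2·85.7904 = 247.8170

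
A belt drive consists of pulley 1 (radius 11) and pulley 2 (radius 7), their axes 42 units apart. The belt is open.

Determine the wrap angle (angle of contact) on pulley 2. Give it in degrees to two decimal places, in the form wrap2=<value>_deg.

wrap2=169.07_deg

open belt: β = asin((r2−r1)/C) = asin(-4/42) = -5.4650°
wrap1 = π − 2β = 190.9300°
wrap2 = π + 2β = 169.0700°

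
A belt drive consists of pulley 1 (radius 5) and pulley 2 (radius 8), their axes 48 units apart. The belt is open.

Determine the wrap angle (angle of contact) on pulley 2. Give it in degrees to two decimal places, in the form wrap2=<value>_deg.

wrap2=187.17_deg

open belt: β = asin((r2−r1)/C) = asin(3/48) = 3.5833°
wrap1 = π − 2β = 172.8334°
wrap2 = π + 2β = 187.1666°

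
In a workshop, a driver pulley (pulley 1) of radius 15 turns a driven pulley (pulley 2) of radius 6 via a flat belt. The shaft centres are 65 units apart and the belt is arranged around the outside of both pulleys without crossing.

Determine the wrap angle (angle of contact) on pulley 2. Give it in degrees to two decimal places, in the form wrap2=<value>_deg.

open belt: β = asin((r2−r1)/C) = asin(-9/65) = -7.9588°
wrap1 = π − 2β = 195.9177°
wrap2 = π + 2β = 164.0823°

wrap2=164.08_deg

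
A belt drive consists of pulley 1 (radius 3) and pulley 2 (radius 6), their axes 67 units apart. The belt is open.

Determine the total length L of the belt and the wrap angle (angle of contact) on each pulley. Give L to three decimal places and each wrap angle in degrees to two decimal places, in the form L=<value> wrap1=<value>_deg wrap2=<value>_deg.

L=162.409 wrap1=174.87_deg wrap2=185.13_deg

open belt: β = asin((r2−r1)/C) = asin(3/67) = 2.5663°
wrap1 = π − 2β = 174.8673°
wrap2 = π + 2β = 185.1327°
tangent length = C·cosβ = 66.9328
L = r1·wrap1 + r2·wrap2 + 2·C·cosβ = 3·3.0520 + 6·3.2312 + 2·66.9328 = 162.4087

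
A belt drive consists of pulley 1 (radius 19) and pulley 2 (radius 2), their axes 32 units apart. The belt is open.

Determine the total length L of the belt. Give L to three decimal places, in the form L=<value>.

open belt: β = asin((r2−r1)/C) = asin(-17/32) = -32.0900°
wrap1 = π − 2β = 244.1799°
wrap2 = π + 2β = 115.8201°
tangent length = C·cosβ = 27.1109
L = r1·wrap1 + r2·wrap2 + 2·C·cosβ = 19·4.2617 + 2·2.0214 + 2·27.1109 = 139.2378

L=139.238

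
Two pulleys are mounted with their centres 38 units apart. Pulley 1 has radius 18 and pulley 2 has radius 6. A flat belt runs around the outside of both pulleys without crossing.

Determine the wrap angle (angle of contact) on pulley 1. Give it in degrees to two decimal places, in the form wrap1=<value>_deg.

wrap1=216.82_deg

open belt: β = asin((r2−r1)/C) = asin(-12/38) = -18.4085°
wrap1 = π − 2β = 216.8170°
wrap2 = π + 2β = 143.1830°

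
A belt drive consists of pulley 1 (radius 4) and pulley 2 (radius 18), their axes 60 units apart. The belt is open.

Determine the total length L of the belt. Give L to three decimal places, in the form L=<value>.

open belt: β = asin((r2−r1)/C) = asin(14/60) = 13.4934°
wrap1 = π − 2β = 153.0132°
wrap2 = π + 2β = 206.9868°
tangent length = C·cosβ = 58.3438
L = r1·wrap1 + r2·wrap2 + 2·C·cosβ = 4·2.6706 + 18·3.6126 + 2·58.3438 = 192.3968

L=192.397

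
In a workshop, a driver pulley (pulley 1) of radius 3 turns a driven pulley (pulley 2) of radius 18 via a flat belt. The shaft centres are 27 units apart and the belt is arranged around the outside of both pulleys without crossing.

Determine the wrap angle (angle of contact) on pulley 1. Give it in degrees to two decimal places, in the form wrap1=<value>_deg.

wrap1=112.50_deg

open belt: β = asin((r2−r1)/C) = asin(15/27) = 33.7490°
wrap1 = π − 2β = 112.5020°
wrap2 = π + 2β = 247.4980°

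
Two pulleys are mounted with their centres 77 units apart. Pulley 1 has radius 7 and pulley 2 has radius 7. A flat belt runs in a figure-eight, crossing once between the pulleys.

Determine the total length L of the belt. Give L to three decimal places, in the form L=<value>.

crossed belt: β = asin((r1+r2)/C) = asin(14/77) = 10.4757°
wrap1 = wrap2 = π + 2β = 200.9514°
tangent length = C·cosβ = 75.7166
L = (r1+r2)·wrap + 2·C·cosβ = 14·3.5073 + 2·75.7166 = 200.5348

L=200.535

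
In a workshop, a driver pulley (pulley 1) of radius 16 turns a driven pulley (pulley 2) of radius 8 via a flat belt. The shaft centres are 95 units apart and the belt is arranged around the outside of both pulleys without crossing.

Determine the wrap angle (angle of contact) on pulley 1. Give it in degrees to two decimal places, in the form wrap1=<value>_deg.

wrap1=189.66_deg

open belt: β = asin((r2−r1)/C) = asin(-8/95) = -4.8306°
wrap1 = π − 2β = 189.6613°
wrap2 = π + 2β = 170.3387°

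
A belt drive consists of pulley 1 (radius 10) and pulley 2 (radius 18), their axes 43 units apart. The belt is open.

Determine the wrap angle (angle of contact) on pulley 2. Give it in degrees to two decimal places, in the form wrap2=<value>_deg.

wrap2=201.44_deg

open belt: β = asin((r2−r1)/C) = asin(8/43) = 10.7222°
wrap1 = π − 2β = 158.5557°
wrap2 = π + 2β = 201.4443°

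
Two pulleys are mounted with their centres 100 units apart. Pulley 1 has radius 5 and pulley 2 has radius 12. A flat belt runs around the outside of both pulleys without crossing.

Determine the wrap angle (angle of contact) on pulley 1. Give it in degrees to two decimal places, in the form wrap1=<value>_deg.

open belt: β = asin((r2−r1)/C) = asin(7/100) = 4.0140°
wrap1 = π − 2β = 171.9720°
wrap2 = π + 2β = 188.0280°

wrap1=171.97_deg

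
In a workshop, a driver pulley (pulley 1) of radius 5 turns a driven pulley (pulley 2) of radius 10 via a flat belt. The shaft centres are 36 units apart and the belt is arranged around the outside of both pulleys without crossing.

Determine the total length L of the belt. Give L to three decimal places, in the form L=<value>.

open belt: β = asin((r2−r1)/C) = asin(5/36) = 7.9836°
wrap1 = π − 2β = 164.0329°
wrap2 = π + 2β = 195.9671°
tangent length = C·cosβ = 35.6511
L = r1·wrap1 + r2·wrap2 + 2·C·cosβ = 5·2.8629 + 10·3.4203 + 2·35.6511 = 119.8195

L=119.819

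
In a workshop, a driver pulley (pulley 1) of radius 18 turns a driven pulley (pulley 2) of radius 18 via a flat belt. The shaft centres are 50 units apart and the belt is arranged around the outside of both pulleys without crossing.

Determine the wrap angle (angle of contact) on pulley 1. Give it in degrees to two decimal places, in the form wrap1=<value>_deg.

wrap1=180.00_deg

open belt: β = asin((r2−r1)/C) = asin(0/50) = 0.0000°
wrap1 = π − 2β = 180.0000°
wrap2 = π + 2β = 180.0000°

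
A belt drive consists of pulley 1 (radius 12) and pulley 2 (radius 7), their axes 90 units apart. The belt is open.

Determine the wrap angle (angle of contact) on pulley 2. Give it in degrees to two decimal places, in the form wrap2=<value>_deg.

open belt: β = asin((r2−r1)/C) = asin(-5/90) = -3.1847°
wrap1 = π − 2β = 186.3695°
wrap2 = π + 2β = 173.6305°

wrap2=173.63_deg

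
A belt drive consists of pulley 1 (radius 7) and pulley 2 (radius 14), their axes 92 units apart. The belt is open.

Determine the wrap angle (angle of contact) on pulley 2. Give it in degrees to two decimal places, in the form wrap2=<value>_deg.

wrap2=188.73_deg

open belt: β = asin((r2−r1)/C) = asin(7/92) = 4.3637°
wrap1 = π − 2β = 171.2726°
wrap2 = π + 2β = 188.7274°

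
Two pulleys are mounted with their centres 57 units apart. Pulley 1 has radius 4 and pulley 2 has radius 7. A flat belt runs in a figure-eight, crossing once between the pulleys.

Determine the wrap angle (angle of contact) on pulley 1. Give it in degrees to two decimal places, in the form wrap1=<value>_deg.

wrap1=202.25_deg

crossed belt: β = asin((r1+r2)/C) = asin(11/57) = 11.1269°
wrap1 = wrap2 = π + 2β = 202.2538°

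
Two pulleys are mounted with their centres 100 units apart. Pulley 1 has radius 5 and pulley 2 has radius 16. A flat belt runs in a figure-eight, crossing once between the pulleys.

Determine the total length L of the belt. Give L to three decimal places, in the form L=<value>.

crossed belt: β = asin((r1+r2)/C) = asin(21/100) = 12.1224°
wrap1 = wrap2 = π + 2β = 204.2447°
tangent length = C·cosβ = 97.7701
L = (r1+r2)·wrap + 2·C·cosβ = 21·3.5647 + 2·97.7701 = 270.3999

L=270.400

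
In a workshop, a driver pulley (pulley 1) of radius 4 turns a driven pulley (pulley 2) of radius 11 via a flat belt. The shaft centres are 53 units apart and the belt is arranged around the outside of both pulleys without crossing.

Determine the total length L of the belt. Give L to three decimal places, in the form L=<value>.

open belt: β = asin((r2−r1)/C) = asin(7/53) = 7.5895°
wrap1 = π − 2β = 164.8209°
wrap2 = π + 2β = 195.1791°
tangent length = C·cosβ = 52.5357
L = r1·wrap1 + r2·wrap2 + 2·C·cosβ = 4·2.8767 + 11·3.4065 + 2·52.5357 = 154.0498

L=154.050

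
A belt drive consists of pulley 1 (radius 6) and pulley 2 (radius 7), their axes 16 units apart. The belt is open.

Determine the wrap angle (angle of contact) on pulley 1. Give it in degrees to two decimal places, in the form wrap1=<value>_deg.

open belt: β = asin((r2−r1)/C) = asin(1/16) = 3.5833°
wrap1 = π − 2β = 172.8334°
wrap2 = π + 2β = 187.1666°

wrap1=172.83_deg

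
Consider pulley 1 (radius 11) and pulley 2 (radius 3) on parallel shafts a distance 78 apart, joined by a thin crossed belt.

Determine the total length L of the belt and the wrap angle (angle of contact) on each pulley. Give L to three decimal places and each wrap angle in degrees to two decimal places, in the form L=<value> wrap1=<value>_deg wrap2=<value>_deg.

crossed belt: β = asin((r1+r2)/C) = asin(14/78) = 10.3399°
wrap1 = wrap2 = π + 2β = 200.6798°
tangent length = C·cosβ = 76.7333
L = (r1+r2)·wrap + 2·C·cosβ = 14·3.5025 + 2·76.7333 = 202.5019

L=202.502 wrap1=200.68_deg wrap2=200.68_deg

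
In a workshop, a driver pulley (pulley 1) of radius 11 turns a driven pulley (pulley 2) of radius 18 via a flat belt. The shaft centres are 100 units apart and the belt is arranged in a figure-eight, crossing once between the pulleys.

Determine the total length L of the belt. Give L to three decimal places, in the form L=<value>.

crossed belt: β = asin((r1+r2)/C) = asin(29/100) = 16.8580°
wrap1 = wrap2 = π + 2β = 213.7159°
tangent length = C·cosβ = 95.7027
L = (r1+r2)·wrap + 2·C·cosβ = 29·3.7300 + 2·95.7027 = 299.5767

L=299.577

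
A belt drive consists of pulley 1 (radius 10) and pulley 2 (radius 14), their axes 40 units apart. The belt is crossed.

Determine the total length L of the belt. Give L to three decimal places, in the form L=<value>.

L=170.286

crossed belt: β = asin((r1+r2)/C) = asin(24/40) = 36.8699°
wrap1 = wrap2 = π + 2β = 253.7398°
tangent length = C·cosβ = 32.0000
L = (r1+r2)·wrap + 2·C·cosβ = 24·4.4286 + 2·32.0000 = 170.2863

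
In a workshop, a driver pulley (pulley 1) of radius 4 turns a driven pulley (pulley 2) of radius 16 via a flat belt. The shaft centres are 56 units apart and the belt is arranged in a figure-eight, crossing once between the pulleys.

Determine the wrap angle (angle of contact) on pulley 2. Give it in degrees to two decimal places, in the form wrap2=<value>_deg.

wrap2=221.85_deg

crossed belt: β = asin((r1+r2)/C) = asin(20/56) = 20.9248°
wrap1 = wrap2 = π + 2β = 221.8497°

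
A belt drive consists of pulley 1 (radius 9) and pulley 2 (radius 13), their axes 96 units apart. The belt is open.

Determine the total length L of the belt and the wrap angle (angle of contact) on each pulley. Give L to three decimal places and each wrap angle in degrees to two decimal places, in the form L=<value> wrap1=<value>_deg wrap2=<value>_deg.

open belt: β = asin((r2−r1)/C) = asin(4/96) = 2.3880°
wrap1 = π − 2β = 175.2240°
wrap2 = π + 2β = 184.7760°
tangent length = C·cosβ = 95.9166
L = r1·wrap1 + r2·wrap2 + 2·C·cosβ = 9·3.0582 + 13·3.2250 + 2·95.9166 = 261.2817

L=261.282 wrap1=175.22_deg wrap2=184.78_deg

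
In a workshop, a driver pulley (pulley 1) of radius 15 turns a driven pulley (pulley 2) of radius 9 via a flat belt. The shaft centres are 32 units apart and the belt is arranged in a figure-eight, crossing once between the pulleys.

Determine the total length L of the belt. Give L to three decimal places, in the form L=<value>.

crossed belt: β = asin((r1+r2)/C) = asin(24/32) = 48.5904°
wrap1 = wrap2 = π + 2β = 277.1808°
tangent length = C·cosβ = 21.1660
L = (r1+r2)·wrap + 2·C·cosβ = 24·4.8377 + 2·21.1660 = 158.4372

L=158.437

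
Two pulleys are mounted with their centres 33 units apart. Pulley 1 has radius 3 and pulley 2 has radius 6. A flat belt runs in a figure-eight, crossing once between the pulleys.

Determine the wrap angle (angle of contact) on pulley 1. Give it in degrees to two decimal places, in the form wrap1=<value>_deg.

crossed belt: β = asin((r1+r2)/C) = asin(9/33) = 15.8266°
wrap1 = wrap2 = π + 2β = 211.6532°

wrap1=211.65_deg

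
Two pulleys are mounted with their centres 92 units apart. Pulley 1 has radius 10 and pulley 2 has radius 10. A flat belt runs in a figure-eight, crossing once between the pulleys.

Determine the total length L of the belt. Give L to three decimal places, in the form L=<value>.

L=251.197

crossed belt: β = asin((r1+r2)/C) = asin(20/92) = 12.5559°
wrap1 = wrap2 = π + 2β = 205.1117°
tangent length = C·cosβ = 89.7998
L = (r1+r2)·wrap + 2·C·cosβ = 20·3.5799 + 2·89.7998 = 251.1970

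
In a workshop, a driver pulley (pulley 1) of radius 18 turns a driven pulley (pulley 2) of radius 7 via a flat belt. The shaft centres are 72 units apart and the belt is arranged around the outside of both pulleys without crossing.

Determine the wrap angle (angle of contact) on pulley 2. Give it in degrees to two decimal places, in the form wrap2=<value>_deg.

open belt: β = asin((r2−r1)/C) = asin(-11/72) = -8.7879°
wrap1 = π − 2β = 197.5759°
wrap2 = π + 2β = 162.4241°

wrap2=162.42_deg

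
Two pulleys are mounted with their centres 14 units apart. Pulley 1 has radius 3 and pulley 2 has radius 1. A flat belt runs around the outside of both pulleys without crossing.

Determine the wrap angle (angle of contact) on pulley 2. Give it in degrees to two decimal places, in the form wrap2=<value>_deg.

wrap2=163.57_deg

open belt: β = asin((r2−r1)/C) = asin(-2/14) = -8.2132°
wrap1 = π − 2β = 196.4264°
wrap2 = π + 2β = 163.5736°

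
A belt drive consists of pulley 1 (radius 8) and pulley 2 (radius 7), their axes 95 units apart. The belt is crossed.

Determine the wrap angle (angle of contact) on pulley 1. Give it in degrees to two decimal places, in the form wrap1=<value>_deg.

crossed belt: β = asin((r1+r2)/C) = asin(15/95) = 9.0847°
wrap1 = wrap2 = π + 2β = 198.1694°

wrap1=198.17_deg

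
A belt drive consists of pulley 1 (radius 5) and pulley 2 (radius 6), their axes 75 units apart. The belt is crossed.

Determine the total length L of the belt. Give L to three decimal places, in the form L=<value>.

crossed belt: β = asin((r1+r2)/C) = asin(11/75) = 8.4338°
wrap1 = wrap2 = π + 2β = 196.8676°
tangent length = C·cosβ = 74.1889
L = (r1+r2)·wrap + 2·C·cosβ = 11·3.4360 + 2·74.1889 = 186.1738

L=186.174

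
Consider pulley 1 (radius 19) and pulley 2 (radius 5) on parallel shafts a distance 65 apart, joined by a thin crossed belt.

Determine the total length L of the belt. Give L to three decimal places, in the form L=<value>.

L=214.365

crossed belt: β = asin((r1+r2)/C) = asin(24/65) = 21.6682°
wrap1 = wrap2 = π + 2β = 223.3364°
tangent length = C·cosβ = 60.4070
L = (r1+r2)·wrap + 2·C·cosβ = 24·3.8980 + 2·60.4070 = 214.3648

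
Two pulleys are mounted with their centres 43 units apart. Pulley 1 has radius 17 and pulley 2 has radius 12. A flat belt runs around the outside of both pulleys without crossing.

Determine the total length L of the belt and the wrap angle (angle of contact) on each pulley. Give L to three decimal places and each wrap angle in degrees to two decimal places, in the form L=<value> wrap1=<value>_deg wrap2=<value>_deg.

open belt: β = asin((r2−r1)/C) = asin(-5/43) = -6.6774°
wrap1 = π − 2β = 193.3548°
wrap2 = π + 2β = 166.6452°
tangent length = C·cosβ = 42.7083
L = r1·wrap1 + r2·wrap2 + 2·C·cosβ = 17·3.3747 + 12·2.9085 + 2·42.7083 = 177.6882

L=177.688 wrap1=193.35_deg wrap2=166.65_deg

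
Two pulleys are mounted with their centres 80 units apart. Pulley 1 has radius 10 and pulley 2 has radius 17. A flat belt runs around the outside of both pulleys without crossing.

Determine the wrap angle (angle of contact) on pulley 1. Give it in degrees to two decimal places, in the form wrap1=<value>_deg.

wrap1=169.96_deg

open belt: β = asin((r2−r1)/C) = asin(7/80) = 5.0198°
wrap1 = π − 2β = 169.9604°
wrap2 = π + 2β = 190.0396°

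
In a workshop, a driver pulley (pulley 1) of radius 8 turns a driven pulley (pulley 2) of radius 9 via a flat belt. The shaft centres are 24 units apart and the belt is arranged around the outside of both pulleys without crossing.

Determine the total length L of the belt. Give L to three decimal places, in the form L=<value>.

L=101.449

open belt: β = asin((r2−r1)/C) = asin(1/24) = 2.3880°
wrap1 = π − 2β = 175.2240°
wrap2 = π + 2β = 184.7760°
tangent length = C·cosβ = 23.9792
L = r1·wrap1 + r2·wrap2 + 2·C·cosβ = 8·3.0582 + 9·3.2250 + 2·23.9792 = 101.4487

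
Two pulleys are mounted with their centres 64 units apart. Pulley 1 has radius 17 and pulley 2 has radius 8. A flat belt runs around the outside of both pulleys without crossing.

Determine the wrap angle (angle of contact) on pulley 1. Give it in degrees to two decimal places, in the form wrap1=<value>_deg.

open belt: β = asin((r2−r1)/C) = asin(-9/64) = -8.0840°
wrap1 = π − 2β = 196.1680°
wrap2 = π + 2β = 163.8320°

wrap1=196.17_deg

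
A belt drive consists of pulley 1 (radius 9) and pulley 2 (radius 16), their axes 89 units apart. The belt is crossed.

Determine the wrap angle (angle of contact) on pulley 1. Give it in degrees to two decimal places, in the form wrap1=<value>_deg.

crossed belt: β = asin((r1+r2)/C) = asin(25/89) = 16.3139°
wrap1 = wrap2 = π + 2β = 212.6277°

wrap1=212.63_deg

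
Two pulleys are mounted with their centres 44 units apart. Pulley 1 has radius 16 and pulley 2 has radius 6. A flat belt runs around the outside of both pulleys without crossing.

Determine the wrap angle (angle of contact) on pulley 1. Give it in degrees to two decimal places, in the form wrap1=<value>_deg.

wrap1=206.27_deg

open belt: β = asin((r2−r1)/C) = asin(-10/44) = -13.1366°
wrap1 = π − 2β = 206.2731°
wrap2 = π + 2β = 153.7269°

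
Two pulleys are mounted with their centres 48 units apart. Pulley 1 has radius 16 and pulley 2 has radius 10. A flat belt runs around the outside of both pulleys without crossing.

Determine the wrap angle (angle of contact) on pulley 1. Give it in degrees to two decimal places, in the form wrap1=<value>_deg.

open belt: β = asin((r2−r1)/C) = asin(-6/48) = -7.1808°
wrap1 = π − 2β = 194.3615°
wrap2 = π + 2β = 165.6385°

wrap1=194.36_deg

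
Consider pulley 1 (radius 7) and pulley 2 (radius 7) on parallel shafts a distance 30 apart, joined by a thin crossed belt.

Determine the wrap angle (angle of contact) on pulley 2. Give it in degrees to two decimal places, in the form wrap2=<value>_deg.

crossed belt: β = asin((r1+r2)/C) = asin(14/30) = 27.8181°
wrap1 = wrap2 = π + 2β = 235.6363°

wrap2=235.64_deg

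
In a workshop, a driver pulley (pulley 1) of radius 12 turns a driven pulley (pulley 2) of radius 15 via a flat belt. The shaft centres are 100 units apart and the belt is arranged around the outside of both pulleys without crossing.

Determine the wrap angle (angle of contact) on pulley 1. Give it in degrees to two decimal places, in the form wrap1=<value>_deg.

wrap1=176.56_deg

open belt: β = asin((r2−r1)/C) = asin(3/100) = 1.7191°
wrap1 = π − 2β = 176.5617°
wrap2 = π + 2β = 183.4383°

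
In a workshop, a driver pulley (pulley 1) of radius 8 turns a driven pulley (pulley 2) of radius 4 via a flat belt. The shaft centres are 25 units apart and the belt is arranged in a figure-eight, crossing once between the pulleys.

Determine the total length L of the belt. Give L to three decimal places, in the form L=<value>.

L=93.578

crossed belt: β = asin((r1+r2)/C) = asin(12/25) = 28.6854°
wrap1 = wrap2 = π + 2β = 237.3708°
tangent length = C·cosβ = 21.9317
L = (r1+r2)·wrap + 2·C·cosβ = 12·4.1429 + 2·21.9317 = 93.5782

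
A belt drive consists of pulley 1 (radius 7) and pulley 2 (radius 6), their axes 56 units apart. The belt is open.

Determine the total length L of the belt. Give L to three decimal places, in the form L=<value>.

open belt: β = asin((r2−r1)/C) = asin(-1/56) = -1.0232°
wrap1 = π − 2β = 182.0464°
wrap2 = π + 2β = 177.9536°
tangent length = C·cosβ = 55.9911
L = r1·wrap1 + r2·wrap2 + 2·C·cosβ = 7·3.1773 + 6·3.1059 + 2·55.9911 = 152.8586

L=152.859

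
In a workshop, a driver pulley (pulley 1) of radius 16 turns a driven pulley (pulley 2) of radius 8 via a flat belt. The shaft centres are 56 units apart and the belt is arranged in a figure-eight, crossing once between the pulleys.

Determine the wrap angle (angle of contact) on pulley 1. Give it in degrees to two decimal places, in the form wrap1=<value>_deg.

wrap1=230.75_deg

crossed belt: β = asin((r1+r2)/C) = asin(24/56) = 25.3769°
wrap1 = wrap2 = π + 2β = 230.7539°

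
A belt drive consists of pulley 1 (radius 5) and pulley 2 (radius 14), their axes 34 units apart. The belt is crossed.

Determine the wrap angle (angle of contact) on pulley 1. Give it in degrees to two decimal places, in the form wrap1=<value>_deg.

wrap1=247.95_deg

crossed belt: β = asin((r1+r2)/C) = asin(19/34) = 33.9745°
wrap1 = wrap2 = π + 2β = 247.9490°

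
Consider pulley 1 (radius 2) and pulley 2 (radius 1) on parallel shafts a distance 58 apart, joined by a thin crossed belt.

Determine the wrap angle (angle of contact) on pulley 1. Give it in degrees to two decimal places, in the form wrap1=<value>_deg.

wrap1=185.93_deg

crossed belt: β = asin((r1+r2)/C) = asin(3/58) = 2.9649°
wrap1 = wrap2 = π + 2β = 185.9298°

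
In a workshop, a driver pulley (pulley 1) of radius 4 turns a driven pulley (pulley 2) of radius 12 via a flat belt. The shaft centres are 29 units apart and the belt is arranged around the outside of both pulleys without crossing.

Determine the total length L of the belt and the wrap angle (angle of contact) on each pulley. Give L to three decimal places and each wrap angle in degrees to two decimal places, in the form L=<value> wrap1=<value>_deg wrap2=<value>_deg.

L=110.487 wrap1=147.97_deg wrap2=212.03_deg

open belt: β = asin((r2−r1)/C) = asin(8/29) = 16.0134°
wrap1 = π − 2β = 147.9732°
wrap2 = π + 2β = 212.0268°
tangent length = C·cosβ = 27.8747
L = r1·wrap1 + r2·wrap2 + 2·C·cosβ = 4·2.5826 + 12·3.7006 + 2·27.8747 = 110.4867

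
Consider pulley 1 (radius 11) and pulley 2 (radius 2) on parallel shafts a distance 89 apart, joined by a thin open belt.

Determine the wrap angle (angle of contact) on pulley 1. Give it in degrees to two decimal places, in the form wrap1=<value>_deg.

wrap1=191.61_deg

open belt: β = asin((r2−r1)/C) = asin(-9/89) = -5.8039°
wrap1 = π − 2β = 191.6078°
wrap2 = π + 2β = 168.3922°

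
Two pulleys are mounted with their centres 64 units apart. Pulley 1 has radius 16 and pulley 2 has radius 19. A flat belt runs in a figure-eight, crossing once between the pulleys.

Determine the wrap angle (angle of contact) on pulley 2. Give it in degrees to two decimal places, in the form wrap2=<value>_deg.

crossed belt: β = asin((r1+r2)/C) = asin(35/64) = 33.1529°
wrap1 = wrap2 = π + 2β = 246.3058°

wrap2=246.31_deg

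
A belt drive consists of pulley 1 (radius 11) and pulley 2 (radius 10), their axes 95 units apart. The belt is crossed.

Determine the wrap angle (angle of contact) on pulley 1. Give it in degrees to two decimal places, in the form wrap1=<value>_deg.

wrap1=205.54_deg

crossed belt: β = asin((r1+r2)/C) = asin(21/95) = 12.7709°
wrap1 = wrap2 = π + 2β = 205.5417°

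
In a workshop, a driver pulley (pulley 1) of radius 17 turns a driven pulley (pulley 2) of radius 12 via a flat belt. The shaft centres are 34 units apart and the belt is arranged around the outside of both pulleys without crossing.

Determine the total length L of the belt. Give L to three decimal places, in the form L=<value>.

open belt: β = asin((r2−r1)/C) = asin(-5/34) = -8.4565°
wrap1 = π − 2β = 196.9130°
wrap2 = π + 2β = 163.0870°
tangent length = C·cosβ = 33.6303
L = r1·wrap1 + r2·wrap2 + 2·C·cosβ = 17·3.4368 + 12·2.8464 + 2·33.6303 = 159.8428

L=159.843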